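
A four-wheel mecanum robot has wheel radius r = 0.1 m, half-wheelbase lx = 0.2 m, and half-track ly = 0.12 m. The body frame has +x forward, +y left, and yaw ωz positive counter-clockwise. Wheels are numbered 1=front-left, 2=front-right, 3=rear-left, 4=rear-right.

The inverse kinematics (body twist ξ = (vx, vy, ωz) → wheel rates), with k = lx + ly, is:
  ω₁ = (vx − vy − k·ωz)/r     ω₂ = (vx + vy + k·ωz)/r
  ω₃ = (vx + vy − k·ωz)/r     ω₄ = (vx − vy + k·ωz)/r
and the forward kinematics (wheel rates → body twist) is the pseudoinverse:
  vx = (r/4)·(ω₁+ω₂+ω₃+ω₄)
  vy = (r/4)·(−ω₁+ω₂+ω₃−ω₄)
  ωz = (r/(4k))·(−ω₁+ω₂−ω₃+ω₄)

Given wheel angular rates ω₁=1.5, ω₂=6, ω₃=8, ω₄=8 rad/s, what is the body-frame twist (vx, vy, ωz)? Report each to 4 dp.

(0.5875, 0.1125, 0.3516)

k = lx + ly = 0.2 + 0.12 = 0.3200
ω₁+ω₂+ω₃+ω₄ = 23.5000  →  vx = (0.1/4)·23.5000 = 0.5875
−ω₁+ω₂+ω₃−ω₄ = 4.5000  →  vy = (0.1/4)·4.5000 = 0.1125
−ω₁+ω₂−ω₃+ω₄ = 4.5000  →  ωz = (0.1/1.2800)·4.5000 = 0.3516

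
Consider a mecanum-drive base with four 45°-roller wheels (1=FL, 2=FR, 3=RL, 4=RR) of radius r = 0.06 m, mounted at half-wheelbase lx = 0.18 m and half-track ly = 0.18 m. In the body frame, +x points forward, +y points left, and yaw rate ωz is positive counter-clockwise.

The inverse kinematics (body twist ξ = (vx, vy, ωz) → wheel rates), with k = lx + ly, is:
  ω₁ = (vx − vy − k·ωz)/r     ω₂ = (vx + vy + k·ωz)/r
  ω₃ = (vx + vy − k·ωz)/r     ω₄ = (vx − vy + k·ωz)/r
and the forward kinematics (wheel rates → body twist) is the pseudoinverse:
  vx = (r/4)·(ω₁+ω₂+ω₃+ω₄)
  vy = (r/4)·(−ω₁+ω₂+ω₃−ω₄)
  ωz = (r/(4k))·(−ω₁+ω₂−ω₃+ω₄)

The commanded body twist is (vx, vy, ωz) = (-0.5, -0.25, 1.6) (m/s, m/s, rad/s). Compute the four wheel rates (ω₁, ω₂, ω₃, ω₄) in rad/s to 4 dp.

(-13.7667, -2.9000, -22.1000, 5.4333)

k = lx + ly = 0.18 + 0.18 = 0.3600;  k·ωz = 0.3600·1.6 = 0.5760
ω₁ (FL) = (vx − vy − k·ωz)/r = -0.8260/0.06 = -13.7667
ω₂ (FR) = (vx + vy + k·ωz)/r = -0.1740/0.06 = -2.9000
ω₃ (RL) = (vx + vy − k·ωz)/r = -1.3260/0.06 = -22.1000
ω₄ (RR) = (vx − vy + k·ωz)/r = 0.3260/0.06 = 5.4333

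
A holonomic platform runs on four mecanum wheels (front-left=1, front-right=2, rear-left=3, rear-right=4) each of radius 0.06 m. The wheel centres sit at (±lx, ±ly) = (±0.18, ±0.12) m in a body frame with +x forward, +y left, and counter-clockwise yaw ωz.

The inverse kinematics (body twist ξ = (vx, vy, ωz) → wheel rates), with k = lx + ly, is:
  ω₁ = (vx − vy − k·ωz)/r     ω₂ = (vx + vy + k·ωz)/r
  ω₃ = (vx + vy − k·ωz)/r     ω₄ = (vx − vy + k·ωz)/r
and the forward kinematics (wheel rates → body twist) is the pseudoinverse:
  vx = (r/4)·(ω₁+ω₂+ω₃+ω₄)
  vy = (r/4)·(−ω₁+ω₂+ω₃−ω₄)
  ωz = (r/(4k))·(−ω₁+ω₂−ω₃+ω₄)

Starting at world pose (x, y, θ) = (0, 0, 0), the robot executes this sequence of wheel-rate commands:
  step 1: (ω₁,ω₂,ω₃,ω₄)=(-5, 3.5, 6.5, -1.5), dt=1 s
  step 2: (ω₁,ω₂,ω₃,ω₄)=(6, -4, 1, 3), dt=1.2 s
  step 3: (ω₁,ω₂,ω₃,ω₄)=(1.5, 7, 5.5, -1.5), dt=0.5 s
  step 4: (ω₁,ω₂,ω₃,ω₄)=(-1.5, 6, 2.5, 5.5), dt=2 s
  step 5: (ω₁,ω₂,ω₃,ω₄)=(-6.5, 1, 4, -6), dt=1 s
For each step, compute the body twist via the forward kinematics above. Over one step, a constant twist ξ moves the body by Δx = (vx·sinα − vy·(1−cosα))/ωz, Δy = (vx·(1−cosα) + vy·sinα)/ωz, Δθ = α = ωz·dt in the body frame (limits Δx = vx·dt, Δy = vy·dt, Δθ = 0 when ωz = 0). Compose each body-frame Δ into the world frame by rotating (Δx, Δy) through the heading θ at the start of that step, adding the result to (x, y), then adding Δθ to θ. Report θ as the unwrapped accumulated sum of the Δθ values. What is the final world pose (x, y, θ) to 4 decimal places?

step 1: ξ=(vx,vy,ωz)=(0.0525, 0.2475, 0.0250), dt=1.0 → body Δ=(0.0494, 0.2481, 0.0250) → world pose (0.0494, 0.2481, 0.0250)
step 2: ξ=(vx,vy,ωz)=(0.0900, -0.1800, -0.4000), dt=1.2 → body Δ=(0.0530, -0.2332, -0.4800) → world pose (0.1083, 0.0163, -0.4550)
step 3: ξ=(vx,vy,ωz)=(0.1875, 0.1875, -0.0750), dt=0.5 → body Δ=(0.0955, 0.0920, -0.0375) → world pose (0.2345, 0.0570, -0.4925)
step 4: ξ=(vx,vy,ωz)=(0.1875, 0.0675, 0.5250), dt=2.0 → body Δ=(0.2452, 0.2910, 1.0500) → world pose (0.5881, 0.1974, 0.5575)
step 5: ξ=(vx,vy,ωz)=(-0.1125, 0.2625, -0.1250), dt=1.0 → body Δ=(-0.0958, 0.2688, -0.1250) → world pose (0.3645, 0.3748, 0.4325)

(0.3645, 0.3748, 0.4325)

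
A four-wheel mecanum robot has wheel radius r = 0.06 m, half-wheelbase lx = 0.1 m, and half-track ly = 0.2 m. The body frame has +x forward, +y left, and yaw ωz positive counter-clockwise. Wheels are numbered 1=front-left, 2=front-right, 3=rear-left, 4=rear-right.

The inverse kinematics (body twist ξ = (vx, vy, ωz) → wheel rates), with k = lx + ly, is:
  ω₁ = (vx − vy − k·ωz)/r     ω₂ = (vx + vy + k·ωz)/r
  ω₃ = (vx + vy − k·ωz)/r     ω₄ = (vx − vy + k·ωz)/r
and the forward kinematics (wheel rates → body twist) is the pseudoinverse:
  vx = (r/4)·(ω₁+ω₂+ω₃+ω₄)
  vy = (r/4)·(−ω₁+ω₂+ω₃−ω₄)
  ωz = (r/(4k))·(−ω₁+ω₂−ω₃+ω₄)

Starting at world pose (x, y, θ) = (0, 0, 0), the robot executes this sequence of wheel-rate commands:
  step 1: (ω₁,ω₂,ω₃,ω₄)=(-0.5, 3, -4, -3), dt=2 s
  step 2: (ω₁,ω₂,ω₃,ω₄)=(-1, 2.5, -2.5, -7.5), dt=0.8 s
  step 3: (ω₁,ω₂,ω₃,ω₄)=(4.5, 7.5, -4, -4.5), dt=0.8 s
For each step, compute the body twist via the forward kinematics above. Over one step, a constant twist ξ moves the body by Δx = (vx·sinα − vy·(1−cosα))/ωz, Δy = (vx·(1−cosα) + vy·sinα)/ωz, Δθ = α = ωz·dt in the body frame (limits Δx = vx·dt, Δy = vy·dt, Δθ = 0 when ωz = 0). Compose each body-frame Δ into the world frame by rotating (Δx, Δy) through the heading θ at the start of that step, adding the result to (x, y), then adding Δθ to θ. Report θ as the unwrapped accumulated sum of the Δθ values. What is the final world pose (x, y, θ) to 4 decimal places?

step 1: ξ=(vx,vy,ωz)=(-0.0675, 0.0375, 0.2250), dt=2.0 → body Δ=(-0.1471, 0.0426, 0.4500) → world pose (-0.1471, 0.0426, 0.4500)
step 2: ξ=(vx,vy,ωz)=(-0.1275, 0.1275, -0.0750), dt=0.8 → body Δ=(-0.0989, 0.1050, -0.0600) → world pose (-0.2818, 0.0942, 0.3900)
step 3: ξ=(vx,vy,ωz)=(0.0525, 0.0525, 0.1250), dt=0.8 → body Δ=(0.0398, 0.0440, 0.1000) → world pose (-0.2617, 0.1500, 0.4900)

(-0.2617, 0.1500, 0.4900)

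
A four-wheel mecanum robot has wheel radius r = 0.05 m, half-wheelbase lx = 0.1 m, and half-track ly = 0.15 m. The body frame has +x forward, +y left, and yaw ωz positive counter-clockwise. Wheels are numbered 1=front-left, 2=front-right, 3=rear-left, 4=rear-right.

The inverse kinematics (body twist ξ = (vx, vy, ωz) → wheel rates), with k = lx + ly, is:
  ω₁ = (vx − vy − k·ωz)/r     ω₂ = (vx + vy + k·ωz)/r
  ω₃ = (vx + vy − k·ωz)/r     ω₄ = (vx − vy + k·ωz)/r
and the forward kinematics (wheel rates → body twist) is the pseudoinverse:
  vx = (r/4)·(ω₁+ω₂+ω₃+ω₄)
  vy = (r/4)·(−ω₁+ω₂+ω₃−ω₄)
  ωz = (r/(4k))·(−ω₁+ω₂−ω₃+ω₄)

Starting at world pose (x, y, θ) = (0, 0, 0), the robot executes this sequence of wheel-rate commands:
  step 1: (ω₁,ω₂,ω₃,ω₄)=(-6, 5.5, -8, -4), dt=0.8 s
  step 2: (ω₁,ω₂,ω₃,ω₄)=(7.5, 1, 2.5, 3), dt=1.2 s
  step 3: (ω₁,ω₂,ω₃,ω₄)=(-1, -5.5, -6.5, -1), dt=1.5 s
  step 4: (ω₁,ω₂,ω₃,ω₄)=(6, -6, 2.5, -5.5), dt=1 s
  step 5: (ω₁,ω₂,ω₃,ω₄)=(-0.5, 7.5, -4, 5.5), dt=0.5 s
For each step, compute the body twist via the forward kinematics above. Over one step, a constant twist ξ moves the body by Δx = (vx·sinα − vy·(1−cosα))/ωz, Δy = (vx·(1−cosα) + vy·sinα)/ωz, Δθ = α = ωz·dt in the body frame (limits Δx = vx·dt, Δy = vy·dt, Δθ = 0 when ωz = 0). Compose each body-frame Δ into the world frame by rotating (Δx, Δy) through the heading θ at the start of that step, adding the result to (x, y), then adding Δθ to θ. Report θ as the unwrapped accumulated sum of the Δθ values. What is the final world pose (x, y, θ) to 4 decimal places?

step 1: ξ=(vx,vy,ωz)=(-0.1562, 0.0938, 0.7750), dt=0.8 → body Δ=(-0.1397, 0.0328, 0.6200) → world pose (-0.1397, 0.0328, 0.6200)
step 2: ξ=(vx,vy,ωz)=(0.1750, -0.0875, -0.3000), dt=1.2 → body Δ=(0.1868, -0.1401, -0.3600) → world pose (0.0938, 0.0272, 0.2600)
step 3: ξ=(vx,vy,ωz)=(-0.1750, -0.1250, 0.0500), dt=1.5 → body Δ=(-0.2552, -0.1972, 0.0750) → world pose (-0.1022, -0.2289, 0.3350)
step 4: ξ=(vx,vy,ωz)=(-0.0375, -0.0500, -1.0000), dt=1.0 → body Δ=(-0.0545, -0.0248, -1.0000) → world pose (-0.1455, -0.2703, -0.6650)
step 5: ξ=(vx,vy,ωz)=(0.1062, -0.0188, 0.8750), dt=0.5 → body Δ=(0.0535, 0.0024, 0.4375) → world pose (-0.1020, -0.3014, -0.2275)

(-0.1020, -0.3014, -0.2275)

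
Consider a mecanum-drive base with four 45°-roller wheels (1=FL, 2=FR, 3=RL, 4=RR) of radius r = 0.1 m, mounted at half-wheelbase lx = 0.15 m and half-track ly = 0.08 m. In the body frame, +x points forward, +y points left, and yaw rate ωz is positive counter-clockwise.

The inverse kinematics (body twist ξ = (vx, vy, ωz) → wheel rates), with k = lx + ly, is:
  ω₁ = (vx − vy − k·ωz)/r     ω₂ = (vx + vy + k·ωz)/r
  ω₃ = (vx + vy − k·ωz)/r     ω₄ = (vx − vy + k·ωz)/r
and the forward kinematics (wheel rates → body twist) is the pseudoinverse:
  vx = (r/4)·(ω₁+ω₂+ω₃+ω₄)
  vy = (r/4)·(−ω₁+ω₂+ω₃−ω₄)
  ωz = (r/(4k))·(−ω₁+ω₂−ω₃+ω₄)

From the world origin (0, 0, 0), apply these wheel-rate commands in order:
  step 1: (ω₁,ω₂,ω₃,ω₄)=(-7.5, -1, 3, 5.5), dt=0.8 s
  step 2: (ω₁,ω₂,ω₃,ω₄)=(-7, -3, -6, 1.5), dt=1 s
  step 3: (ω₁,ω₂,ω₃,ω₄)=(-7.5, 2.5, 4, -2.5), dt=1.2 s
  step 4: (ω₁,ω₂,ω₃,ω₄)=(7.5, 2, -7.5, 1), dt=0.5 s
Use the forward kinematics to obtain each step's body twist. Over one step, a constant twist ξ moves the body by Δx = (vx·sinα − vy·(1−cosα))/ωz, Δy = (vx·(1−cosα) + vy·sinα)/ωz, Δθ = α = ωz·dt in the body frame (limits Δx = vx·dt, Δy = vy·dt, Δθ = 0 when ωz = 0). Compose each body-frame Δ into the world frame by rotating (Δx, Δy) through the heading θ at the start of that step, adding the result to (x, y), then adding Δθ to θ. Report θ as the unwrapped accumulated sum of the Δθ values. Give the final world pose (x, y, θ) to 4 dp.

step 1: ξ=(vx,vy,ωz)=(0.0000, 0.1000, 0.9783), dt=0.8 → body Δ=(-0.0297, 0.0721, 0.7826) → world pose (-0.0297, 0.0721, 0.7826)
step 2: ξ=(vx,vy,ωz)=(-0.3625, -0.0875, 1.2500), dt=1.0 → body Δ=(-0.2273, -0.2650, 1.2500) → world pose (-0.0040, -0.2761, 2.0326)
step 3: ξ=(vx,vy,ωz)=(-0.0875, 0.4125, 0.3804), dt=1.2 → body Δ=(-0.2124, 0.4544, 0.4565) → world pose (-0.3162, -0.6687, 2.4891)
step 4: ξ=(vx,vy,ωz)=(0.0750, -0.3500, 0.3261), dt=0.5 → body Δ=(0.0516, -0.1712, 0.1630) → world pose (-0.2533, -0.5014, 2.6522)

(-0.2533, -0.5014, 2.6522)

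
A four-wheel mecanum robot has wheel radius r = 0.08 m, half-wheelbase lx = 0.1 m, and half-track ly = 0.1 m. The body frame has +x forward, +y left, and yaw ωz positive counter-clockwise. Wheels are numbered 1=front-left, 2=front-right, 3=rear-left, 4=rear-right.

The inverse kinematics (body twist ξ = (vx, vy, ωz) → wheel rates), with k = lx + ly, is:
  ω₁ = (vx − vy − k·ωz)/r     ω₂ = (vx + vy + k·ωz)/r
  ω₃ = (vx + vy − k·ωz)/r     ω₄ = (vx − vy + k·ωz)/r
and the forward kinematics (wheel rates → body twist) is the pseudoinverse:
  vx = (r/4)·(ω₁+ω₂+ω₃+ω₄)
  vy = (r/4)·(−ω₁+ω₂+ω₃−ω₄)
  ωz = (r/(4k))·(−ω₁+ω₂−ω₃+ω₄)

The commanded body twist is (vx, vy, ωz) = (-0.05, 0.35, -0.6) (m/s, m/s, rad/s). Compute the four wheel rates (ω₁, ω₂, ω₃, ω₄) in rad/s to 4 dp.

(-3.5000, 2.2500, 5.2500, -6.5000)

k = lx + ly = 0.1 + 0.1 = 0.2000;  k·ωz = 0.2000·-0.6 = -0.1200
ω₁ (FL) = (vx − vy − k·ωz)/r = -0.2800/0.08 = -3.5000
ω₂ (FR) = (vx + vy + k·ωz)/r = 0.1800/0.08 = 2.2500
ω₃ (RL) = (vx + vy − k·ωz)/r = 0.4200/0.08 = 5.2500
ω₄ (RR) = (vx − vy + k·ωz)/r = -0.5200/0.08 = -6.5000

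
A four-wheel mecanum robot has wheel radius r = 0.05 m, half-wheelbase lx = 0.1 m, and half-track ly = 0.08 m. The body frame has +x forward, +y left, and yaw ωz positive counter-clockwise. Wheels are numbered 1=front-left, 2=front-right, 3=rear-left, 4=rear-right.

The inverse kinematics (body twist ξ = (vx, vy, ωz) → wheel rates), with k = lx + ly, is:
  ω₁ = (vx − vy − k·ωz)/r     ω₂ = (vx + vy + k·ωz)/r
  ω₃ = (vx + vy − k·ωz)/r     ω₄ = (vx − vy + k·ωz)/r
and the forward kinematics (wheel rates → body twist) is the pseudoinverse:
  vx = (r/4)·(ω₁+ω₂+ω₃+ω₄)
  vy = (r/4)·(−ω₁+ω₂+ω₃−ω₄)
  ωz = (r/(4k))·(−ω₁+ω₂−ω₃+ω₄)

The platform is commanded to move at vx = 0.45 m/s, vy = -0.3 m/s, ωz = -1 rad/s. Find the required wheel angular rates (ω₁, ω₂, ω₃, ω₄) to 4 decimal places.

(18.6000, -0.6000, 6.6000, 11.4000)

k = lx + ly = 0.1 + 0.08 = 0.1800;  k·ωz = 0.1800·-1 = -0.1800
ω₁ (FL) = (vx − vy − k·ωz)/r = 0.9300/0.05 = 18.6000
ω₂ (FR) = (vx + vy + k·ωz)/r = -0.0300/0.05 = -0.6000
ω₃ (RL) = (vx + vy − k·ωz)/r = 0.3300/0.05 = 6.6000
ω₄ (RR) = (vx − vy + k·ωz)/r = 0.5700/0.05 = 11.4000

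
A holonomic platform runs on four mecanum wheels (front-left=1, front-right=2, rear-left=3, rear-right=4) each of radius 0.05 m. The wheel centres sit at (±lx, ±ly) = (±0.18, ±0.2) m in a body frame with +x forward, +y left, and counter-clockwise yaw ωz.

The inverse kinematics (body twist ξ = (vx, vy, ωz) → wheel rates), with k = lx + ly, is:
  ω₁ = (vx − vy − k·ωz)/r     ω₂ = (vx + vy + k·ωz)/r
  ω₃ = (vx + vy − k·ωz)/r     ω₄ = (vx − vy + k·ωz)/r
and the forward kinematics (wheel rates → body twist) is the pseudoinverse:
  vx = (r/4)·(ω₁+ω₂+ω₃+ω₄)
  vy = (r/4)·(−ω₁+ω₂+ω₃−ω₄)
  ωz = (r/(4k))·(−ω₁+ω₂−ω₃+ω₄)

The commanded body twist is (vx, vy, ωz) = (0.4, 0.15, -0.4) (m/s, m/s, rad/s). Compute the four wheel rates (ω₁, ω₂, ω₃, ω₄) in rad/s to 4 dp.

(8.0400, 7.9600, 14.0400, 1.9600)

k = lx + ly = 0.18 + 0.2 = 0.3800;  k·ωz = 0.3800·-0.4 = -0.1520
ω₁ (FL) = (vx − vy − k·ωz)/r = 0.4020/0.05 = 8.0400
ω₂ (FR) = (vx + vy + k·ωz)/r = 0.3980/0.05 = 7.9600
ω₃ (RL) = (vx + vy − k·ωz)/r = 0.7020/0.05 = 14.0400
ω₄ (RR) = (vx − vy + k·ωz)/r = 0.0980/0.05 = 1.9600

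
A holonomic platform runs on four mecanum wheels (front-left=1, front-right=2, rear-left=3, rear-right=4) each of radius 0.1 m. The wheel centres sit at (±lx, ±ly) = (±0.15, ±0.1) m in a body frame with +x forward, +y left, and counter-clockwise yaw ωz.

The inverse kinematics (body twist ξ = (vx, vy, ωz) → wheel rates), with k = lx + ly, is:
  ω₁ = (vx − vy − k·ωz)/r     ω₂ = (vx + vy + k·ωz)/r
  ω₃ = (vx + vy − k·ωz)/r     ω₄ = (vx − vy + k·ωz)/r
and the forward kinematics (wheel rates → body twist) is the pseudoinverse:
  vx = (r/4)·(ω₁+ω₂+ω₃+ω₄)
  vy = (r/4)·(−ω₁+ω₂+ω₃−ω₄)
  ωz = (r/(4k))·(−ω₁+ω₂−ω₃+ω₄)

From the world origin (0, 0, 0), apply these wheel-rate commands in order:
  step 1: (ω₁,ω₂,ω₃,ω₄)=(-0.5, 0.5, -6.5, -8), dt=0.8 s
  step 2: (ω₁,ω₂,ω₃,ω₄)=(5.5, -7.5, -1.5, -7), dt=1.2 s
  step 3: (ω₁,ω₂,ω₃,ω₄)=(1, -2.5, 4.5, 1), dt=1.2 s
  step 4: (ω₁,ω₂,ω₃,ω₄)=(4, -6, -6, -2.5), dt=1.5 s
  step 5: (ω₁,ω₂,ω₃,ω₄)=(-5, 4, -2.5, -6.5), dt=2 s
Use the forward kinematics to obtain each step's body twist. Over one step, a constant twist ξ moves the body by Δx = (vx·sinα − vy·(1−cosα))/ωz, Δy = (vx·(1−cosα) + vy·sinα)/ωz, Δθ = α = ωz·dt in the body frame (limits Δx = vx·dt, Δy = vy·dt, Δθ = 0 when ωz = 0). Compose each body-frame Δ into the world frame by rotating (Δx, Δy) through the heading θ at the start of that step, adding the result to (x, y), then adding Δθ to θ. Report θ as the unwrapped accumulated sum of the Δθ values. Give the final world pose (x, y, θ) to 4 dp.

step 1: ξ=(vx,vy,ωz)=(-0.3625, 0.0625, -0.0500), dt=0.8 → body Δ=(-0.2889, 0.0558, -0.0400) → world pose (-0.2889, 0.0558, -0.0400)
step 2: ξ=(vx,vy,ωz)=(-0.2625, -0.1875, -1.8500), dt=1.2 → body Δ=(-0.2756, 0.1469, -2.2200) → world pose (-0.5585, 0.2136, -2.2600)
step 3: ξ=(vx,vy,ωz)=(0.1000, 0.0000, -0.7000), dt=1.2 → body Δ=(0.1064, -0.0475, -0.8400) → world pose (-0.6628, 0.1617, -3.1000)
step 4: ξ=(vx,vy,ωz)=(-0.2625, -0.3375, -0.6500), dt=1.5 → body Δ=(-0.5621, -0.2525, -0.9750) → world pose (-0.1117, 0.4374, -4.0750)
step 5: ξ=(vx,vy,ωz)=(-0.2500, 0.3250, 0.5000), dt=2.0 → body Δ=(-0.7195, 0.3171, 1.0000) → world pose (0.0617, -0.3295, -3.0750)

(0.0617, -0.3295, -3.0750)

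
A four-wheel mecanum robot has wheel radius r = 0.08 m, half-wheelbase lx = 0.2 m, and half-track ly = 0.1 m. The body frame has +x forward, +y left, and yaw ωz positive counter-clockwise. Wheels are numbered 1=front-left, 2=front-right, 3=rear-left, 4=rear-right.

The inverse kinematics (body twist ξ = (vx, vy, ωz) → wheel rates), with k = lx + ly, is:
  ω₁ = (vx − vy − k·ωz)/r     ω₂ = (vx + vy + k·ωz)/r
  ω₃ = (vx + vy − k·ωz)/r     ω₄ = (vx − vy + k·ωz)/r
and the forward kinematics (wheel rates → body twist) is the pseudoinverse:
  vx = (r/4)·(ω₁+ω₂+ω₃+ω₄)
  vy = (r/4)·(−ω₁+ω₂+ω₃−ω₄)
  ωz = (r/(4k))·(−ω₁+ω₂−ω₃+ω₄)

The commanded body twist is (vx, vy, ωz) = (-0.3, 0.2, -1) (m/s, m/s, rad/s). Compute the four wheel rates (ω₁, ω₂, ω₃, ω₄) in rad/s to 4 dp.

(-2.5000, -5.0000, 2.5000, -10.0000)

k = lx + ly = 0.2 + 0.1 = 0.3000;  k·ωz = 0.3000·-1 = -0.3000
ω₁ (FL) = (vx − vy − k·ωz)/r = -0.2000/0.08 = -2.5000
ω₂ (FR) = (vx + vy + k·ωz)/r = -0.4000/0.08 = -5.0000
ω₃ (RL) = (vx + vy − k·ωz)/r = 0.2000/0.08 = 2.5000
ω₄ (RR) = (vx − vy + k·ωz)/r = -0.8000/0.08 = -10.0000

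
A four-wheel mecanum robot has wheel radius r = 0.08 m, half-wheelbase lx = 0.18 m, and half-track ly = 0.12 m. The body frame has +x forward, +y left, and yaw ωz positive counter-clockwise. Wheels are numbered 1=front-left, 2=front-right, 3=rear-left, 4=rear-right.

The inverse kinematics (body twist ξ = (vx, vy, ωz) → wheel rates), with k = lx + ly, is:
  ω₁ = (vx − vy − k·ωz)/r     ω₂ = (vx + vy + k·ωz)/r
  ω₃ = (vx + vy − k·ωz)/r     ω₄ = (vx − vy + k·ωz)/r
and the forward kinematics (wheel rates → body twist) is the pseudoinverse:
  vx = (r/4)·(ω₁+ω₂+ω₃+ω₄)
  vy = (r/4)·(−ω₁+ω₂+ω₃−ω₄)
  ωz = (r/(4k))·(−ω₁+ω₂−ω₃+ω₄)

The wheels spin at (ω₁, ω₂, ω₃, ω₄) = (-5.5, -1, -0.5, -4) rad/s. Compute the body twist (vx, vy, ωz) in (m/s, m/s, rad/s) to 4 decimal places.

(-0.2200, 0.1600, 0.0667)

k = lx + ly = 0.18 + 0.12 = 0.3000
ω₁+ω₂+ω₃+ω₄ = -11.0000  →  vx = (0.08/4)·-11.0000 = -0.2200
−ω₁+ω₂+ω₃−ω₄ = 8.0000  →  vy = (0.08/4)·8.0000 = 0.1600
−ω₁+ω₂−ω₃+ω₄ = 1.0000  →  ωz = (0.08/1.2000)·1.0000 = 0.0667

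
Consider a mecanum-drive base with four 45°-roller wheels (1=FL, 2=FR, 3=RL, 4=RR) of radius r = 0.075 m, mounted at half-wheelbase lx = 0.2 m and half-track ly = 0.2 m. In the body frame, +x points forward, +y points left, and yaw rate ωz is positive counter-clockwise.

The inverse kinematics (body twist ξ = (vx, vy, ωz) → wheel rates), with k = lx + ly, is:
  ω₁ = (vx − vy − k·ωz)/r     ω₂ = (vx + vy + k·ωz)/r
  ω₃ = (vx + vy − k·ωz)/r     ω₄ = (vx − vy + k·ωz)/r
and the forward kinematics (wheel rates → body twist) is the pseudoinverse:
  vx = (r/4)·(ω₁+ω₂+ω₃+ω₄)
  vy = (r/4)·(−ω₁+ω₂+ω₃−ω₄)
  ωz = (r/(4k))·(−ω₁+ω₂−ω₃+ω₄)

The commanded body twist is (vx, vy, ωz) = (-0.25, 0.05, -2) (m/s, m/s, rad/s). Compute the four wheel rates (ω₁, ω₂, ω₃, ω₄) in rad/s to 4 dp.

k = lx + ly = 0.2 + 0.2 = 0.4000;  k·ωz = 0.4000·-2 = -0.8000
ω₁ (FL) = (vx − vy − k·ωz)/r = 0.5000/0.075 = 6.6667
ω₂ (FR) = (vx + vy + k·ωz)/r = -1.0000/0.075 = -13.3333
ω₃ (RL) = (vx + vy − k·ωz)/r = 0.6000/0.075 = 8.0000
ω₄ (RR) = (vx − vy + k·ωz)/r = -1.1000/0.075 = -14.6667

(6.6667, -13.3333, 8.0000, -14.6667)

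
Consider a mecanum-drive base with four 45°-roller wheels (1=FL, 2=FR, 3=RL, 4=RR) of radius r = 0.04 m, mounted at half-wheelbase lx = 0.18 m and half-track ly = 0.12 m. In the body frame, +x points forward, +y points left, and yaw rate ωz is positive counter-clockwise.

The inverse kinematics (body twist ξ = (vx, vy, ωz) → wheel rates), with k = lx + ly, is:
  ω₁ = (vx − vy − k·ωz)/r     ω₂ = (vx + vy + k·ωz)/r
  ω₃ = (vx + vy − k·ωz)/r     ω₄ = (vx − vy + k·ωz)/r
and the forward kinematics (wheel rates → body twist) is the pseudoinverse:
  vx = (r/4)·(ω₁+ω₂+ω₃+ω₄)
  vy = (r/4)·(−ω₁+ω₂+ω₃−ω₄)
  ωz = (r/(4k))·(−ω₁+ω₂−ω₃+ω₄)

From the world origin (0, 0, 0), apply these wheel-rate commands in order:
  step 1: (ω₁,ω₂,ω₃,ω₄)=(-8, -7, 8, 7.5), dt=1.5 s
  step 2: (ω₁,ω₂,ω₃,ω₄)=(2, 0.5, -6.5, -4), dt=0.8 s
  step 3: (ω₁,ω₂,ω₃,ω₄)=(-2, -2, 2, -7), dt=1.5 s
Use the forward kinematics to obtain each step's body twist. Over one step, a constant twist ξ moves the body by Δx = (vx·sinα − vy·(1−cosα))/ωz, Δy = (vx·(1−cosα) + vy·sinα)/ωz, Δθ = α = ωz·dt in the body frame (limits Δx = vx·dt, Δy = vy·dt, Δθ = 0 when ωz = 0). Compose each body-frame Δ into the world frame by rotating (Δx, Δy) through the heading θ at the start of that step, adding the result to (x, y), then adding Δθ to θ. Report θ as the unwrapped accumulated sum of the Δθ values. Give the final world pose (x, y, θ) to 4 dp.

(-0.1643, 0.1431, -0.3983)

step 1: ξ=(vx,vy,ωz)=(0.0050, 0.0150, 0.0167), dt=1.5 → body Δ=(0.0072, 0.0226, 0.0250) → world pose (0.0072, 0.0226, 0.0250)
step 2: ξ=(vx,vy,ωz)=(-0.0800, -0.0400, 0.0333), dt=0.8 → body Δ=(-0.0636, -0.0328, 0.0267) → world pose (-0.0555, -0.0118, 0.0517)
step 3: ξ=(vx,vy,ωz)=(-0.0900, 0.0900, -0.3000), dt=1.5 → body Δ=(-0.1006, 0.1604, -0.4500) → world pose (-0.1643, 0.1431, -0.3983)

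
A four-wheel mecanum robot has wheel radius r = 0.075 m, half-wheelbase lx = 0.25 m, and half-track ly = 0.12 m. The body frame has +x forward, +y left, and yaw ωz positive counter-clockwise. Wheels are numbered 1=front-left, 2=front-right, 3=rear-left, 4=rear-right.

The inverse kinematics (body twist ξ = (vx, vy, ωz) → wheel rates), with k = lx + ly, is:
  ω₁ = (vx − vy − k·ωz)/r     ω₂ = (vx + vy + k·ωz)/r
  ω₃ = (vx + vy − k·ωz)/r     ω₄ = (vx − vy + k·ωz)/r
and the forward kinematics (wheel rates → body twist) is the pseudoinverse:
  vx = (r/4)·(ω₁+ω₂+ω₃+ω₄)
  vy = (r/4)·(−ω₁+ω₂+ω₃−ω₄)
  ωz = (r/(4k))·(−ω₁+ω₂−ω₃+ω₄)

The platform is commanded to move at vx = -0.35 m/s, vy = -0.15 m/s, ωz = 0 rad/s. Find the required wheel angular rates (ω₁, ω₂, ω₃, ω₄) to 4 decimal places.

(-2.6667, -6.6667, -6.6667, -2.6667)

k = lx + ly = 0.25 + 0.12 = 0.3700;  k·ωz = 0.3700·0 = 0.0000
ω₁ (FL) = (vx − vy − k·ωz)/r = -0.2000/0.075 = -2.6667
ω₂ (FR) = (vx + vy + k·ωz)/r = -0.5000/0.075 = -6.6667
ω₃ (RL) = (vx + vy − k·ωz)/r = -0.5000/0.075 = -6.6667
ω₄ (RR) = (vx − vy + k·ωz)/r = -0.2000/0.075 = -2.6667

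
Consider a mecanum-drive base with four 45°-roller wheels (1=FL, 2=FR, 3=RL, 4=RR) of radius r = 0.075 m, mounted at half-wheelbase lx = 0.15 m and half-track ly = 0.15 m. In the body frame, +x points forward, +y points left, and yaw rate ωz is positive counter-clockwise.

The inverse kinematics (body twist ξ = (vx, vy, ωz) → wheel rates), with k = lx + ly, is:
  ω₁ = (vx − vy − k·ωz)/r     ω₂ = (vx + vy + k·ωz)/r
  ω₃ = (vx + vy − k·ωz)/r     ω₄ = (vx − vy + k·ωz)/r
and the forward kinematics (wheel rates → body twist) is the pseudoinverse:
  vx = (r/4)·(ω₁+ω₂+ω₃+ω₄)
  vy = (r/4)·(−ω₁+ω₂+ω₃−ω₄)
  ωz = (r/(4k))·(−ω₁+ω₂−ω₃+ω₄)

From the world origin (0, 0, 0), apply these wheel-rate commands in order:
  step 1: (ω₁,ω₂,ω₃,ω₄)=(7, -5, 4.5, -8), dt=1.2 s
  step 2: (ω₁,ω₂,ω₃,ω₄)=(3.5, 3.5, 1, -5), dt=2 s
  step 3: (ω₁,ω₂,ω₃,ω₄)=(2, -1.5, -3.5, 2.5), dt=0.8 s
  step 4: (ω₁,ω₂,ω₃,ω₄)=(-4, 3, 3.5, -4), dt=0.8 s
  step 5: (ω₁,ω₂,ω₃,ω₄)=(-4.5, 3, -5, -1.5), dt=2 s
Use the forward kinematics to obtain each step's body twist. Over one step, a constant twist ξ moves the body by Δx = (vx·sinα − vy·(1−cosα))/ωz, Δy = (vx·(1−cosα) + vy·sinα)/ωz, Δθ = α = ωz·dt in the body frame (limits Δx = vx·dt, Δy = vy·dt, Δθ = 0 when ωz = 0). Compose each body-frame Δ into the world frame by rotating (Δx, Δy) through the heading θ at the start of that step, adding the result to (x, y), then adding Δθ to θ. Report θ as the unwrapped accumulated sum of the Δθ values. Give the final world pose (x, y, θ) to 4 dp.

(0.3740, 0.0113, -1.1125)

step 1: ξ=(vx,vy,ωz)=(-0.0281, 0.0094, -1.5312), dt=1.2 → body Δ=(-0.0100, 0.0291, -1.8375) → world pose (-0.0100, 0.0291, -1.8375)
step 2: ξ=(vx,vy,ωz)=(0.0563, 0.1125, -0.3750), dt=2.0 → body Δ=(0.1827, 0.1642, -0.7500) → world pose (0.1003, -0.1905, -2.5875)
step 3: ξ=(vx,vy,ωz)=(-0.0094, -0.1781, 0.1562), dt=0.8 → body Δ=(0.0014, -0.1426, 0.1250) → world pose (0.0241, -0.0699, -2.4625)
step 4: ξ=(vx,vy,ωz)=(-0.0281, 0.2719, -0.0312), dt=0.8 → body Δ=(-0.0198, 0.2178, -0.0250) → world pose (0.1762, -0.2270, -2.4875)
step 5: ξ=(vx,vy,ωz)=(-0.1500, 0.0750, 0.6875), dt=2.0 → body Δ=(-0.3019, -0.0687, 1.3750) → world pose (0.3740, 0.0113, -1.1125)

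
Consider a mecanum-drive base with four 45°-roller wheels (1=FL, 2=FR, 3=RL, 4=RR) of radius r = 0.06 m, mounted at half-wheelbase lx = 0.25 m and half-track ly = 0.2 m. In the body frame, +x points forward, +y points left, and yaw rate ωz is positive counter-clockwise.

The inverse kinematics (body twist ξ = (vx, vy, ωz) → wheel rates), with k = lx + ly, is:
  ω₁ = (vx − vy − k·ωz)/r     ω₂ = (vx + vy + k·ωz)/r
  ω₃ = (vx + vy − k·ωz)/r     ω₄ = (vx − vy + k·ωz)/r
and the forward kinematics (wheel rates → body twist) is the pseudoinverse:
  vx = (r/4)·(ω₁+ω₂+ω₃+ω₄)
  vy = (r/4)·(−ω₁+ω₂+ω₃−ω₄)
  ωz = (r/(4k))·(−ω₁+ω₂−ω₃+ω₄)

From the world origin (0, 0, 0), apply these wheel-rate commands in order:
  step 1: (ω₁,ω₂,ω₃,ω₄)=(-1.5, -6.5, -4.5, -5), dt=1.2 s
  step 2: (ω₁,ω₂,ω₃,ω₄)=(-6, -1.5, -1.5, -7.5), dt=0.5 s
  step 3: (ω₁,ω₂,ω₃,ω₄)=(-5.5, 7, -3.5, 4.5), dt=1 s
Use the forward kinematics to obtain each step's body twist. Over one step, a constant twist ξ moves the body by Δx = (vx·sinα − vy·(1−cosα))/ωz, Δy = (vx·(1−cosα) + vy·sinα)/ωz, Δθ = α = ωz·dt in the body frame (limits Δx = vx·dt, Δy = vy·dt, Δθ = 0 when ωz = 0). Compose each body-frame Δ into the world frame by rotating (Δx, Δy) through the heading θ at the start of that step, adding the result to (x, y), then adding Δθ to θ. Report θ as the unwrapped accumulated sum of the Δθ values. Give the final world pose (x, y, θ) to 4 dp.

step 1: ξ=(vx,vy,ωz)=(-0.2625, -0.0675, -0.1833), dt=1.2 → body Δ=(-0.3213, -0.0458, -0.2200) → world pose (-0.3213, -0.0458, -0.2200)
step 2: ξ=(vx,vy,ωz)=(-0.2475, 0.1575, -0.0500), dt=0.5 → body Δ=(-0.1228, 0.0803, -0.0250) → world pose (-0.4236, 0.0593, -0.2450)
step 3: ξ=(vx,vy,ωz)=(0.0375, 0.0675, 0.6833), dt=1.0 → body Δ=(0.0125, 0.0747, 0.6833) → world pose (-0.3934, 0.1287, 0.4383)

(-0.3934, 0.1287, 0.4383)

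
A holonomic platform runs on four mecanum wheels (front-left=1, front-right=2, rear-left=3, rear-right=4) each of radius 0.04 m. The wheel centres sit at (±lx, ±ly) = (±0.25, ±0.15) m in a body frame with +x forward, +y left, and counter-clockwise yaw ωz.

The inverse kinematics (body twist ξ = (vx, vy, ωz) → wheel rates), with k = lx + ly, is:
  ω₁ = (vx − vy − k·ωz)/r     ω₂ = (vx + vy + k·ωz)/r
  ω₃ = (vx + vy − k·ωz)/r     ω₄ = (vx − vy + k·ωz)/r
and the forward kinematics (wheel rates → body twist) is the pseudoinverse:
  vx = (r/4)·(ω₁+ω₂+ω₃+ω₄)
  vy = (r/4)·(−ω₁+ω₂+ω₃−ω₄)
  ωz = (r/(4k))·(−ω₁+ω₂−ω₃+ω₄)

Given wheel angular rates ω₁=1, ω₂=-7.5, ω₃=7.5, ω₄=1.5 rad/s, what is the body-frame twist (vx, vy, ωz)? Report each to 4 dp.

(0.0250, -0.0250, -0.3625)

k = lx + ly = 0.25 + 0.15 = 0.4000
ω₁+ω₂+ω₃+ω₄ = 2.5000  →  vx = (0.04/4)·2.5000 = 0.0250
−ω₁+ω₂+ω₃−ω₄ = -2.5000  →  vy = (0.04/4)·-2.5000 = -0.0250
−ω₁+ω₂−ω₃+ω₄ = -14.5000  →  ωz = (0.04/1.6000)·-14.5000 = -0.3625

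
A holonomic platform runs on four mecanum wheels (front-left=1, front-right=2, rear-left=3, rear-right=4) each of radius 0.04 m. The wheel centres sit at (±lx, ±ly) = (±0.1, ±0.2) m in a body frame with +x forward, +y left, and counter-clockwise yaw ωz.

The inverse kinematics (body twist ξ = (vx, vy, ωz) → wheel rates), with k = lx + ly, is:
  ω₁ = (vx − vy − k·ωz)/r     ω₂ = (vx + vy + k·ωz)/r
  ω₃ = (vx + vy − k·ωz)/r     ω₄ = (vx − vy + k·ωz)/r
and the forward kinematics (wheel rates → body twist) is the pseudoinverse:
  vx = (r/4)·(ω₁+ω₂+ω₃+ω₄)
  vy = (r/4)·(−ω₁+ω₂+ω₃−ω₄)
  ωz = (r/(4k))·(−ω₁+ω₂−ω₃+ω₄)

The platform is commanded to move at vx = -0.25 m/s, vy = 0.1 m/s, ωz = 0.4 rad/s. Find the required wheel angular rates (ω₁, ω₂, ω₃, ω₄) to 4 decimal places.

(-11.7500, -0.7500, -6.7500, -5.7500)

k = lx + ly = 0.1 + 0.2 = 0.3000;  k·ωz = 0.3000·0.4 = 0.1200
ω₁ (FL) = (vx − vy − k·ωz)/r = -0.4700/0.04 = -11.7500
ω₂ (FR) = (vx + vy + k·ωz)/r = -0.0300/0.04 = -0.7500
ω₃ (RL) = (vx + vy − k·ωz)/r = -0.2700/0.04 = -6.7500
ω₄ (RR) = (vx − vy + k·ωz)/r = -0.2300/0.04 = -5.7500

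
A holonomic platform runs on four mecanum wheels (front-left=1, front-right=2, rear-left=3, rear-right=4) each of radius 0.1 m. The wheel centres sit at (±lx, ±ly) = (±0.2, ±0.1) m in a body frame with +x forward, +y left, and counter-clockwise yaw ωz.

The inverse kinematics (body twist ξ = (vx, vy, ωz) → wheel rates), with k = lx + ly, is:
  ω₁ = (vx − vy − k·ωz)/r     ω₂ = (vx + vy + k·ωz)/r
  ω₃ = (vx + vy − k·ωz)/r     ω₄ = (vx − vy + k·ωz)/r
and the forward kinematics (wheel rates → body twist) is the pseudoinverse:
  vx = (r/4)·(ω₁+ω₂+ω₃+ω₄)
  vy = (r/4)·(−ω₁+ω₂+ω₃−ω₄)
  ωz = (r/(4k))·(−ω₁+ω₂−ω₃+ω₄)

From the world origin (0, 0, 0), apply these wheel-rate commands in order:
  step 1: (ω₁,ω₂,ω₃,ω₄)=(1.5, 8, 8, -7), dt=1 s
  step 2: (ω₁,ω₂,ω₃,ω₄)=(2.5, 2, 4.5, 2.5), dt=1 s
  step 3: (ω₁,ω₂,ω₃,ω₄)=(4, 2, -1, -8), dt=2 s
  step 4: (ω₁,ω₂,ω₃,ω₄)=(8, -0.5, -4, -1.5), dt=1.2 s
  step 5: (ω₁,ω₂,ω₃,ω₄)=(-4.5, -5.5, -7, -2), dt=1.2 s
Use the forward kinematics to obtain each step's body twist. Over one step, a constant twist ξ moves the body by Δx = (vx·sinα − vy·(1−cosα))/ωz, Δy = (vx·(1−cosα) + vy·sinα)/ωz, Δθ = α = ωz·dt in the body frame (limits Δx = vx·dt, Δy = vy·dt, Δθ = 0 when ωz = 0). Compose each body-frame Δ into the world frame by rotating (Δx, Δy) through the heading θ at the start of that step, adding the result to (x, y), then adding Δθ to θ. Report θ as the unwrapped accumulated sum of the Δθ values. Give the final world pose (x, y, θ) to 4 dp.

step 1: ξ=(vx,vy,ωz)=(0.2625, 0.5375, -0.7083), dt=1.0 → body Δ=(0.4236, 0.4045, -0.7083) → world pose (0.4236, 0.4045, -0.7083)
step 2: ξ=(vx,vy,ωz)=(0.2875, 0.0375, -0.2083), dt=1.0 → body Δ=(0.2893, 0.0074, -0.2083) → world pose (0.6482, 0.2219, -0.9167)
step 3: ξ=(vx,vy,ωz)=(-0.0750, 0.1250, -0.7500), dt=2.0 → body Δ=(0.0551, 0.2592, -1.5000) → world pose (0.8874, 0.3359, -2.4167)
step 4: ξ=(vx,vy,ωz)=(0.0500, -0.2750, -0.5000), dt=1.2 → body Δ=(-0.0396, -0.3280, -0.6000) → world pose (0.6995, 0.6077, -3.0167)
step 5: ξ=(vx,vy,ωz)=(-0.4750, -0.1500, 0.3333), dt=1.2 → body Δ=(-0.5194, -0.2877, 0.4000) → world pose (1.1790, 0.9579, -2.6167)

(1.1790, 0.9579, -2.6167)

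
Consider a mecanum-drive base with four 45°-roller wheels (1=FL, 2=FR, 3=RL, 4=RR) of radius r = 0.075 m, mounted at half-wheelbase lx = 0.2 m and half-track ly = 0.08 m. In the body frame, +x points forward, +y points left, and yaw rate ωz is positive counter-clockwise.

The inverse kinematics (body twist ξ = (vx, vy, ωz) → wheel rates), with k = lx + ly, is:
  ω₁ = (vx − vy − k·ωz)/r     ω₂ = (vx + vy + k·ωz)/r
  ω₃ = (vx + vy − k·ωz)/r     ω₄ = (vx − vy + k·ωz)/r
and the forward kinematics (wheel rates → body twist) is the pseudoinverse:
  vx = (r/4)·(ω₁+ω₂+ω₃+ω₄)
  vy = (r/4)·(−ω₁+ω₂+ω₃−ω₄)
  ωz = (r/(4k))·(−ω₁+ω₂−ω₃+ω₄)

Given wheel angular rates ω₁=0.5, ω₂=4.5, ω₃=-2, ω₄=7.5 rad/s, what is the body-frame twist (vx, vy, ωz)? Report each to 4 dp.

(0.1969, -0.1031, 0.9040)

k = lx + ly = 0.2 + 0.08 = 0.2800
ω₁+ω₂+ω₃+ω₄ = 10.5000  →  vx = (0.075/4)·10.5000 = 0.1969
−ω₁+ω₂+ω₃−ω₄ = -5.5000  →  vy = (0.075/4)·-5.5000 = -0.1031
−ω₁+ω₂−ω₃+ω₄ = 13.5000  →  ωz = (0.075/1.1200)·13.5000 = 0.9040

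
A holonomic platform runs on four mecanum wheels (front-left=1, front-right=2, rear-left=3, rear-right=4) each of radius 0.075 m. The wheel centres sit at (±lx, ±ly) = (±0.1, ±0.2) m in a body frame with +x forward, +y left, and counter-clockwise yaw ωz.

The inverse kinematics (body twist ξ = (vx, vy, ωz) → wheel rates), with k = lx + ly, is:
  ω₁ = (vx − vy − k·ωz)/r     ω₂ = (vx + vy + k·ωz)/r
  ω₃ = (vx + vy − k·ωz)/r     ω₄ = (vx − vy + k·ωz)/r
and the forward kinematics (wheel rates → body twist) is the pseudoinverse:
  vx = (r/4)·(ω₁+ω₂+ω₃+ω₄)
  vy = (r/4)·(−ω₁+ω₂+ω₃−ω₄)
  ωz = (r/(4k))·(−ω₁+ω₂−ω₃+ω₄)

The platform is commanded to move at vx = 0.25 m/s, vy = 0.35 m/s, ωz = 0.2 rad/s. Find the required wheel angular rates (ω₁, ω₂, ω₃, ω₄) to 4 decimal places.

(-2.1333, 8.8000, 7.2000, -0.5333)

k = lx + ly = 0.1 + 0.2 = 0.3000;  k·ωz = 0.3000·0.2 = 0.0600
ω₁ (FL) = (vx − vy − k·ωz)/r = -0.1600/0.075 = -2.1333
ω₂ (FR) = (vx + vy + k·ωz)/r = 0.6600/0.075 = 8.8000
ω₃ (RL) = (vx + vy − k·ωz)/r = 0.5400/0.075 = 7.2000
ω₄ (RR) = (vx − vy + k·ωz)/r = -0.0400/0.075 = -0.5333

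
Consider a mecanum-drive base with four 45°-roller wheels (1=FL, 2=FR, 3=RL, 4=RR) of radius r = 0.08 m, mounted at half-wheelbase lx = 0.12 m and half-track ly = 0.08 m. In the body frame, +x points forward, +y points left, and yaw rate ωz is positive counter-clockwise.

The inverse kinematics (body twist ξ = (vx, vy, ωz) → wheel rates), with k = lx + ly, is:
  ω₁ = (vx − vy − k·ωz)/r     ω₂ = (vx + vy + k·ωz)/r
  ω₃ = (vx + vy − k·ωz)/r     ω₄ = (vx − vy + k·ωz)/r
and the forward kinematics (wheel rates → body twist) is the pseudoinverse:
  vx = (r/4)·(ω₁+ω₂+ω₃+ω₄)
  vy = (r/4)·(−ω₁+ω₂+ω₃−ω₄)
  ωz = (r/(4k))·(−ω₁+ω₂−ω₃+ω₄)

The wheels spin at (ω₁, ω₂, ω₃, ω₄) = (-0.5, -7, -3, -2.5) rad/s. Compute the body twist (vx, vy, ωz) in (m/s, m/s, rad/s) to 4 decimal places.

k = lx + ly = 0.12 + 0.08 = 0.2000
ω₁+ω₂+ω₃+ω₄ = -13.0000  →  vx = (0.08/4)·-13.0000 = -0.2600
−ω₁+ω₂+ω₃−ω₄ = -7.0000  →  vy = (0.08/4)·-7.0000 = -0.1400
−ω₁+ω₂−ω₃+ω₄ = -6.0000  →  ωz = (0.08/0.8000)·-6.0000 = -0.6000

(-0.2600, -0.1400, -0.6000)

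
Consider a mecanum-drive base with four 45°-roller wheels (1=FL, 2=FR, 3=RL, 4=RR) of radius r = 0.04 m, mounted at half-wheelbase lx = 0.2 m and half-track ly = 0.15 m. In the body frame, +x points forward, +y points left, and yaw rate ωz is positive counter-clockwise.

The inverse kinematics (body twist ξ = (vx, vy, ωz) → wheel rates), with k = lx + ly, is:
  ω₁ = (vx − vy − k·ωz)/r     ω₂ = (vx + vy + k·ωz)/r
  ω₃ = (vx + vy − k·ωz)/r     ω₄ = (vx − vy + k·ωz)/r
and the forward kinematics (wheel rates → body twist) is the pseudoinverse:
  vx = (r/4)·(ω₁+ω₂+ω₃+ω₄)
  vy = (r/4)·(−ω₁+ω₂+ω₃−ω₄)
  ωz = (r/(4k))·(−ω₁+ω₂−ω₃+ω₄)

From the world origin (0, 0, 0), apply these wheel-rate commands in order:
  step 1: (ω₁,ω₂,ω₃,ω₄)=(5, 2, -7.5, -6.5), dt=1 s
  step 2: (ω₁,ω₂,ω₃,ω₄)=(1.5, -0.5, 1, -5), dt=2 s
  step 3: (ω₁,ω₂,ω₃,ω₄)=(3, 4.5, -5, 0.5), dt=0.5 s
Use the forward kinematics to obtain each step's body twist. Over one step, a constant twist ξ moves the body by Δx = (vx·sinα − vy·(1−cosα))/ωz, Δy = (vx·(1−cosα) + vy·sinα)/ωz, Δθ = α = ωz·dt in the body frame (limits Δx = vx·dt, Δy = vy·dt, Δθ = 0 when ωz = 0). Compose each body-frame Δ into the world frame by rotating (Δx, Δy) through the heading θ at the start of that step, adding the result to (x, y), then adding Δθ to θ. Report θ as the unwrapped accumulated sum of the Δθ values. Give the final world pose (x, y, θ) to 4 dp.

step 1: ξ=(vx,vy,ωz)=(-0.0700, -0.0400, -0.0571), dt=1.0 → body Δ=(-0.0711, -0.0380, -0.0571) → world pose (-0.0711, -0.0380, -0.0571)
step 2: ξ=(vx,vy,ωz)=(-0.0300, 0.0400, -0.2286), dt=2.0 → body Δ=(-0.0400, 0.0907, -0.4571) → world pose (-0.1058, 0.0549, -0.5143)
step 3: ξ=(vx,vy,ωz)=(0.0300, -0.0400, 0.2000), dt=0.5 → body Δ=(0.0160, -0.0192, 0.1000) → world pose (-0.1014, 0.0303, -0.4143)

(-0.1014, 0.0303, -0.4143)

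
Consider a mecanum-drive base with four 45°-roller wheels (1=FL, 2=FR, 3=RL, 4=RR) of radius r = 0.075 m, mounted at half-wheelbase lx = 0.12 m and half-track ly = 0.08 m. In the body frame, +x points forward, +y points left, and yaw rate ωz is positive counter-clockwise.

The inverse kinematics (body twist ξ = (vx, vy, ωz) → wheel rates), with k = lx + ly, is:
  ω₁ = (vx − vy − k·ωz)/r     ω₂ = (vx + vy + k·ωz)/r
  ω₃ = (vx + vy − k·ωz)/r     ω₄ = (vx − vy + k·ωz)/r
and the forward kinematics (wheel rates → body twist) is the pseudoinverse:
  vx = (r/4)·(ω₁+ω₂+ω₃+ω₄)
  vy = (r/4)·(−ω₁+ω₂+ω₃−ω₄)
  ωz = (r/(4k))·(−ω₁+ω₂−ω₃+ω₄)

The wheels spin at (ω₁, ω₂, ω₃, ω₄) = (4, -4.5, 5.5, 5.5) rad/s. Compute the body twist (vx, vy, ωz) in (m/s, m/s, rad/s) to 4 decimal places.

k = lx + ly = 0.12 + 0.08 = 0.2000
ω₁+ω₂+ω₃+ω₄ = 10.5000  →  vx = (0.075/4)·10.5000 = 0.1969
−ω₁+ω₂+ω₃−ω₄ = -8.5000  →  vy = (0.075/4)·-8.5000 = -0.1594
−ω₁+ω₂−ω₃+ω₄ = -8.5000  →  ωz = (0.075/0.8000)·-8.5000 = -0.7969

(0.1969, -0.1594, -0.7969)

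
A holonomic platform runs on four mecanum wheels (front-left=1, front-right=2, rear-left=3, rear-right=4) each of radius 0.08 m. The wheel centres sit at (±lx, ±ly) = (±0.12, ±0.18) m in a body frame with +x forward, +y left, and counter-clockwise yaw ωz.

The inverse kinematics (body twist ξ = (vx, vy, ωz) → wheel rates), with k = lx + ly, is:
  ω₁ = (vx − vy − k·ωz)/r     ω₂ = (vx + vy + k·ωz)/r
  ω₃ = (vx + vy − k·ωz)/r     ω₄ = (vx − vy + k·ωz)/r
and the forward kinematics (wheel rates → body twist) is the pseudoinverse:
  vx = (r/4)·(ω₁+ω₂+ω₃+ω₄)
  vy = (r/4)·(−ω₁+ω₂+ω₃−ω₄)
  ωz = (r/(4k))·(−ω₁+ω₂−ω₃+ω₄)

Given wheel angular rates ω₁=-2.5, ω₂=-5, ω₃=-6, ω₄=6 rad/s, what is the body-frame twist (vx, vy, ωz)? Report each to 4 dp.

k = lx + ly = 0.12 + 0.18 = 0.3000
ω₁+ω₂+ω₃+ω₄ = -7.5000  →  vx = (0.08/4)·-7.5000 = -0.1500
−ω₁+ω₂+ω₃−ω₄ = -14.5000  →  vy = (0.08/4)·-14.5000 = -0.2900
−ω₁+ω₂−ω₃+ω₄ = 9.5000  →  ωz = (0.08/1.2000)·9.5000 = 0.6333

(-0.1500, -0.2900, 0.6333)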